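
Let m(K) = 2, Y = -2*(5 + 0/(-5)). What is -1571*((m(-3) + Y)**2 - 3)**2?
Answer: -5845691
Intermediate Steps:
Y = -10 (Y = -2*(5 + 0*(-1/5)) = -2*(5 + 0) = -2*5 = -10)
-1571*((m(-3) + Y)**2 - 3)**2 = -1571*((2 - 10)**2 - 3)**2 = -1571*((-8)**2 - 3)**2 = -1571*(64 - 3)**2 = -1571*61**2 = -1571*3721 = -5845691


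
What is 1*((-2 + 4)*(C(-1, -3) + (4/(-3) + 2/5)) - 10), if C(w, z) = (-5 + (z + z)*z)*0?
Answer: -178/15 ≈ -11.867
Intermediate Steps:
C(w, z) = 0 (C(w, z) = (-5 + (2*z)*z)*0 = (-5 + 2*z**2)*0 = 0)
1*((-2 + 4)*(C(-1, -3) + (4/(-3) + 2/5)) - 10) = 1*((-2 + 4)*(0 + (4/(-3) + 2/5)) - 10) = 1*(2*(0 + (4*(-1/3) + 2*(1/5))) - 10) = 1*(2*(0 + (-4/3 + 2/5)) - 10) = 1*(2*(0 - 14/15) - 10) = 1*(2*(-14/15) - 10) = 1*(-28/15 - 10) = 1*(-178/15) = -178/15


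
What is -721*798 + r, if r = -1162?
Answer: -576520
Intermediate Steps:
-721*798 + r = -721*798 - 1162 = -575358 - 1162 = -576520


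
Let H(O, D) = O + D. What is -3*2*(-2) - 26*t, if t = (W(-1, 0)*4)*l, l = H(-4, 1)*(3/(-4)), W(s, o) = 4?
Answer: -924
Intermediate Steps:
H(O, D) = D + O
l = 9/4 (l = (1 - 4)*(3/(-4)) = -9*(-1)/4 = -3*(-¾) = 9/4 ≈ 2.2500)
t = 36 (t = (4*4)*(9/4) = 16*(9/4) = 36)
-3*2*(-2) - 26*t = -3*2*(-2) - 26*36 = -6*(-2) - 936 = 12 - 936 = -924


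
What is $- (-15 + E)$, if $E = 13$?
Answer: $2$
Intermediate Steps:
$- (-15 + E) = - (-15 + 13) = \left(-1\right) \left(-2\right) = 2$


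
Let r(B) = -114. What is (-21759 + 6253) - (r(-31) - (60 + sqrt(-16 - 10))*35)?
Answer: -13292 + 35*I*sqrt(26) ≈ -13292.0 + 178.47*I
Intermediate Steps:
(-21759 + 6253) - (r(-31) - (60 + sqrt(-16 - 10))*35) = (-21759 + 6253) - (-114 - (60 + sqrt(-16 - 10))*35) = -15506 - (-114 - (60 + sqrt(-26))*35) = -15506 - (-114 - (60 + I*sqrt(26))*35) = -15506 - (-114 - (2100 + 35*I*sqrt(26))) = -15506 - (-114 + (-2100 - 35*I*sqrt(26))) = -15506 - (-2214 - 35*I*sqrt(26)) = -15506 + (2214 + 35*I*sqrt(26)) = -13292 + 35*I*sqrt(26)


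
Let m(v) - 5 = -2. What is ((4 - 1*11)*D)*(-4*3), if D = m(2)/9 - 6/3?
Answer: -140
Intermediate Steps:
m(v) = 3 (m(v) = 5 - 2 = 3)
D = -5/3 (D = 3/9 - 6/3 = 3*(⅑) - 6*⅓ = ⅓ - 2 = -5/3 ≈ -1.6667)
((4 - 1*11)*D)*(-4*3) = ((4 - 1*11)*(-5/3))*(-4*3) = ((4 - 11)*(-5/3))*(-12) = -7*(-5/3)*(-12) = (35/3)*(-12) = -140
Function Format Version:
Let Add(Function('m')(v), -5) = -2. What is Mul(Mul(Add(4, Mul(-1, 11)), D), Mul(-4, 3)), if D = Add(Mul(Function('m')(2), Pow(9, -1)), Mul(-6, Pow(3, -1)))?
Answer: -140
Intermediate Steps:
Function('m')(v) = 3 (Function('m')(v) = Add(5, -2) = 3)
D = Rational(-5, 3) (D = Add(Mul(3, Pow(9, -1)), Mul(-6, Pow(3, -1))) = Add(Mul(3, Rational(1, 9)), Mul(-6, Rational(1, 3))) = Add(Rational(1, 3), -2) = Rational(-5, 3) ≈ -1.6667)
Mul(Mul(Add(4, Mul(-1, 11)), D), Mul(-4, 3)) = Mul(Mul(Add(4, Mul(-1, 11)), Rational(-5, 3)), Mul(-4, 3)) = Mul(Mul(Add(4, -11), Rational(-5, 3)), -12) = Mul(Mul(-7, Rational(-5, 3)), -12) = Mul(Rational(35, 3), -12) = -140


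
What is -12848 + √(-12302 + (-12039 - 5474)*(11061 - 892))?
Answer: -12848 + 3*I*√19789111 ≈ -12848.0 + 13345.0*I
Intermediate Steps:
-12848 + √(-12302 + (-12039 - 5474)*(11061 - 892)) = -12848 + √(-12302 - 17513*10169) = -12848 + √(-12302 - 178089697) = -12848 + √(-178101999) = -12848 + 3*I*√19789111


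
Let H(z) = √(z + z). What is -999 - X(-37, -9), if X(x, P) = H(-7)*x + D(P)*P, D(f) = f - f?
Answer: -999 + 37*I*√14 ≈ -999.0 + 138.44*I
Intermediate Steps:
D(f) = 0
H(z) = √2*√z (H(z) = √(2*z) = √2*√z)
X(x, P) = I*x*√14 (X(x, P) = (√2*√(-7))*x + 0*P = (√2*(I*√7))*x + 0 = (I*√14)*x + 0 = I*x*√14 + 0 = I*x*√14)
-999 - X(-37, -9) = -999 - I*(-37)*√14 = -999 - (-37)*I*√14 = -999 + 37*I*√14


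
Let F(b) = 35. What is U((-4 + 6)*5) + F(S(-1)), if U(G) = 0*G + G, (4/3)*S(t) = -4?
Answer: 45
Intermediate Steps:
S(t) = -3 (S(t) = (¾)*(-4) = -3)
U(G) = G (U(G) = 0 + G = G)
U((-4 + 6)*5) + F(S(-1)) = (-4 + 6)*5 + 35 = 2*5 + 35 = 10 + 35 = 45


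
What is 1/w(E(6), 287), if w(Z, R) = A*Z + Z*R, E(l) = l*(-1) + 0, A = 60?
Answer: -1/2082 ≈ -0.00048031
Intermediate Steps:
E(l) = -l (E(l) = -l + 0 = -l)
w(Z, R) = 60*Z + R*Z (w(Z, R) = 60*Z + Z*R = 60*Z + R*Z)
1/w(E(6), 287) = 1/((-1*6)*(60 + 287)) = 1/(-6*347) = 1/(-2082) = -1/2082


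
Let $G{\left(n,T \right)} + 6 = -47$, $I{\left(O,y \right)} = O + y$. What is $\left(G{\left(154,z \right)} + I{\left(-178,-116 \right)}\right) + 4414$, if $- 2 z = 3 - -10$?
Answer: $4067$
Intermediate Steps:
$z = - \frac{13}{2}$ ($z = - \frac{3 - -10}{2} = - \frac{3 + 10}{2} = \left(- \frac{1}{2}\right) 13 = - \frac{13}{2} \approx -6.5$)
$G{\left(n,T \right)} = -53$ ($G{\left(n,T \right)} = -6 - 47 = -53$)
$\left(G{\left(154,z \right)} + I{\left(-178,-116 \right)}\right) + 4414 = \left(-53 - 294\right) + 4414 = -347 + 4414 = 4067$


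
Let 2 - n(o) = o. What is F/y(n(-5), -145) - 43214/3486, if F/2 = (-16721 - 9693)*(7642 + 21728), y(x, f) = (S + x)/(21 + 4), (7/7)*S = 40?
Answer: -1438492692607/1743 ≈ -8.2530e+8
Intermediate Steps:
S = 40
n(o) = 2 - o
y(x, f) = 8/5 + x/25 (y(x, f) = (40 + x)/(21 + 4) = (40 + x)/25 = (40 + x)*(1/25) = 8/5 + x/25)
F = -1551558360 (F = 2*((-16721 - 9693)*(7642 + 21728)) = 2*(-26414*29370) = 2*(-775779180) = -1551558360)
F/y(n(-5), -145) - 43214/3486 = -1551558360/(8/5 + (2 - 1*(-5))/25) - 43214/3486 = -1551558360/(8/5 + (2 + 5)/25) - 43214*1/3486 = -1551558360/(8/5 + (1/25)*7) - 21607/1743 = -1551558360/(8/5 + 7/25) - 21607/1743 = -1551558360/47/25 - 21607/1743 = -1551558360*25/47 - 21607/1743 = -825297000 - 21607/1743 = -1438492692607/1743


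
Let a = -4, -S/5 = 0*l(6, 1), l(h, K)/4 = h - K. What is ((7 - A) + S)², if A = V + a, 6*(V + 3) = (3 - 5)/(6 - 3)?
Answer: 16129/81 ≈ 199.12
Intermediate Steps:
l(h, K) = -4*K + 4*h (l(h, K) = 4*(h - K) = -4*K + 4*h)
V = -28/9 (V = -3 + ((3 - 5)/(6 - 3))/6 = -3 + (-2/3)/6 = -3 + (-2*⅓)/6 = -3 + (⅙)*(-⅔) = -3 - ⅑ = -28/9 ≈ -3.1111)
S = 0 (S = -0*(-4*1 + 4*6) = -0*(-4 + 24) = -0*20 = -5*0 = 0)
A = -64/9 (A = -28/9 - 4 = -64/9 ≈ -7.1111)
((7 - A) + S)² = ((7 - 1*(-64/9)) + 0)² = ((7 + 64/9) + 0)² = (127/9 + 0)² = (127/9)² = 16129/81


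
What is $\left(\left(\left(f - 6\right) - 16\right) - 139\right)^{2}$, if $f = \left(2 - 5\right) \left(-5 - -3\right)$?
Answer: $24025$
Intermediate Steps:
$f = 6$ ($f = - 3 \left(-5 + 3\right) = \left(-3\right) \left(-2\right) = 6$)
$\left(\left(\left(f - 6\right) - 16\right) - 139\right)^{2} = \left(\left(\left(6 - 6\right) - 16\right) - 139\right)^{2} = \left(\left(0 - 16\right) - 139\right)^{2} = \left(-16 - 139\right)^{2} = \left(-155\right)^{2} = 24025$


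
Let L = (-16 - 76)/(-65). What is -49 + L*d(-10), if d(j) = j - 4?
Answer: -4473/65 ≈ -68.815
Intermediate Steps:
d(j) = -4 + j
L = 92/65 (L = -92*(-1/65) = 92/65 ≈ 1.4154)
-49 + L*d(-10) = -49 + 92*(-4 - 10)/65 = -49 + (92/65)*(-14) = -49 - 1288/65 = -4473/65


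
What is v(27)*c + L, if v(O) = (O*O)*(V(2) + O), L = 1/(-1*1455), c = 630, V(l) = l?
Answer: 19378897649/1455 ≈ 1.3319e+7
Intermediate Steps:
L = -1/1455 (L = 1/(-1455) = -1/1455 ≈ -0.00068729)
v(O) = O²*(2 + O) (v(O) = (O*O)*(2 + O) = O²*(2 + O))
v(27)*c + L = (27²*(2 + 27))*630 - 1/1455 = (729*29)*630 - 1/1455 = 21141*630 - 1/1455 = 13318830 - 1/1455 = 19378897649/1455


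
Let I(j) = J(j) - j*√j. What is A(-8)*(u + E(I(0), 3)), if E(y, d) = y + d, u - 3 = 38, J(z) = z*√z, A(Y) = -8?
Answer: -352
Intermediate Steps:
J(z) = z^(3/2)
u = 41 (u = 3 + 38 = 41)
I(j) = 0 (I(j) = j^(3/2) - j*√j = j^(3/2) - j^(3/2) = 0)
E(y, d) = d + y
A(-8)*(u + E(I(0), 3)) = -8*(41 + (3 + 0)) = -8*(41 + 3) = -8*44 = -352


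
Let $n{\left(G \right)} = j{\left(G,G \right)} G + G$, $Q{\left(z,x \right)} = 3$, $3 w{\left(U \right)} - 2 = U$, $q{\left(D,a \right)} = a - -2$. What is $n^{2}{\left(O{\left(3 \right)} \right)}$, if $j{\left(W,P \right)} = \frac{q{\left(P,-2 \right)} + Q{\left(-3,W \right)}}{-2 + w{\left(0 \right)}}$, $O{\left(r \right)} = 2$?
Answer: $\frac{25}{4} \approx 6.25$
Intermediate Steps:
$q{\left(D,a \right)} = 2 + a$ ($q{\left(D,a \right)} = a + 2 = 2 + a$)
$w{\left(U \right)} = \frac{2}{3} + \frac{U}{3}$
$j{\left(W,P \right)} = - \frac{9}{4}$ ($j{\left(W,P \right)} = \frac{\left(2 - 2\right) + 3}{-2 + \left(\frac{2}{3} + \frac{1}{3} \cdot 0\right)} = \frac{0 + 3}{-2 + \left(\frac{2}{3} + 0\right)} = \frac{3}{-2 + \frac{2}{3}} = \frac{3}{- \frac{4}{3}} = 3 \left(- \frac{3}{4}\right) = - \frac{9}{4}$)
$n{\left(G \right)} = - \frac{5 G}{4}$ ($n{\left(G \right)} = - \frac{9 G}{4} + G = - \frac{5 G}{4}$)
$n^{2}{\left(O{\left(3 \right)} \right)} = \left(\left(- \frac{5}{4}\right) 2\right)^{2} = \left(- \frac{5}{2}\right)^{2} = \frac{25}{4}$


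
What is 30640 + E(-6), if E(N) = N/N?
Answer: 30641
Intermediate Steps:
E(N) = 1
30640 + E(-6) = 30640 + 1 = 30641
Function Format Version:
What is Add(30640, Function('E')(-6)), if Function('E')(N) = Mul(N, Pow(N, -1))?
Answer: 30641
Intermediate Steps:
Function('E')(N) = 1
Add(30640, Function('E')(-6)) = Add(30640, 1) = 30641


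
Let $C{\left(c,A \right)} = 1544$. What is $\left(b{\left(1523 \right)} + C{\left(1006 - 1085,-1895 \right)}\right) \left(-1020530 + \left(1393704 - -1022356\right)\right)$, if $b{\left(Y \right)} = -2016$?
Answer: $-658690160$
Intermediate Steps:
$\left(b{\left(1523 \right)} + C{\left(1006 - 1085,-1895 \right)}\right) \left(-1020530 + \left(1393704 - -1022356\right)\right) = \left(-2016 + 1544\right) \left(-1020530 + \left(1393704 - -1022356\right)\right) = - 472 \left(-1020530 + \left(1393704 + 1022356\right)\right) = - 472 \left(-1020530 + 2416060\right) = \left(-472\right) 1395530 = -658690160$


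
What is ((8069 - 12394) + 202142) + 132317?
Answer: 330134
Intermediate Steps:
((8069 - 12394) + 202142) + 132317 = (-4325 + 202142) + 132317 = 197817 + 132317 = 330134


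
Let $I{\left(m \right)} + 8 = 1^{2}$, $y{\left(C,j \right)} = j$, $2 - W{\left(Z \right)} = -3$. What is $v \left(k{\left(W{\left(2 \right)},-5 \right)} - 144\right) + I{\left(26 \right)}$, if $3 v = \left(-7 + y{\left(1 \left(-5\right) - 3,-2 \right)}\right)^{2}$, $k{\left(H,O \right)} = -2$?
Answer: $-3949$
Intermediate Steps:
$W{\left(Z \right)} = 5$ ($W{\left(Z \right)} = 2 - -3 = 2 + 3 = 5$)
$I{\left(m \right)} = -7$ ($I{\left(m \right)} = -8 + 1^{2} = -8 + 1 = -7$)
$v = 27$ ($v = \frac{\left(-7 - 2\right)^{2}}{3} = \frac{\left(-9\right)^{2}}{3} = \frac{1}{3} \cdot 81 = 27$)
$v \left(k{\left(W{\left(2 \right)},-5 \right)} - 144\right) + I{\left(26 \right)} = 27 \left(-2 - 144\right) - 7 = 27 \left(-146\right) - 7 = -3942 - 7 = -3949$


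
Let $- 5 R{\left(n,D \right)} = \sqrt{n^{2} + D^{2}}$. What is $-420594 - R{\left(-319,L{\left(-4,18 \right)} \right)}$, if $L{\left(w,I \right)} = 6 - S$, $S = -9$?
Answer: $-420594 + \frac{\sqrt{101986}}{5} \approx -4.2053 \cdot 10^{5}$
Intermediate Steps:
$L{\left(w,I \right)} = 15$ ($L{\left(w,I \right)} = 6 - -9 = 6 + 9 = 15$)
$R{\left(n,D \right)} = - \frac{\sqrt{D^{2} + n^{2}}}{5}$ ($R{\left(n,D \right)} = - \frac{\sqrt{n^{2} + D^{2}}}{5} = - \frac{\sqrt{D^{2} + n^{2}}}{5}$)
$-420594 - R{\left(-319,L{\left(-4,18 \right)} \right)} = -420594 - - \frac{\sqrt{15^{2} + \left(-319\right)^{2}}}{5} = -420594 - - \frac{\sqrt{225 + 101761}}{5} = -420594 - - \frac{\sqrt{101986}}{5} = -420594 + \frac{\sqrt{101986}}{5}$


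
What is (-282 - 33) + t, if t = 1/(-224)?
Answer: -70561/224 ≈ -315.00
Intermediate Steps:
t = -1/224 ≈ -0.0044643
(-282 - 33) + t = (-282 - 33) - 1/224 = -315 - 1/224 = -70561/224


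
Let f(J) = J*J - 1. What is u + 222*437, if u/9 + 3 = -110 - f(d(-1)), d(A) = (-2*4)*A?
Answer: 95430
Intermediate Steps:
d(A) = -8*A
f(J) = -1 + J² (f(J) = J² - 1 = -1 + J²)
u = -1584 (u = -27 + 9*(-110 - (-1 + (-8*(-1))²)) = -27 + 9*(-110 - (-1 + 8²)) = -27 + 9*(-110 - (-1 + 64)) = -27 + 9*(-110 - 1*63) = -27 + 9*(-110 - 63) = -27 + 9*(-173) = -27 - 1557 = -1584)
u + 222*437 = -1584 + 222*437 = -1584 + 97014 = 95430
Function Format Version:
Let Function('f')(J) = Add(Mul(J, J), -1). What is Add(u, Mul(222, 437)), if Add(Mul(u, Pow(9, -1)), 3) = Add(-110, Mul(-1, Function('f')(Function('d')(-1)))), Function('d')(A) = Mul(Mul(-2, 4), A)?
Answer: 95430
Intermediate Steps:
Function('d')(A) = Mul(-8, A)
Function('f')(J) = Add(-1, Pow(J, 2)) (Function('f')(J) = Add(Pow(J, 2), -1) = Add(-1, Pow(J, 2)))
u = -1584 (u = Add(-27, Mul(9, Add(-110, Mul(-1, Add(-1, Pow(Mul(-8, -1), 2)))))) = Add(-27, Mul(9, Add(-110, Mul(-1, Add(-1, Pow(8, 2)))))) = Add(-27, Mul(9, Add(-110, Mul(-1, Add(-1, 64))))) = Add(-27, Mul(9, Add(-110, Mul(-1, 63)))) = Add(-27, Mul(9, Add(-110, -63))) = Add(-27, Mul(9, -173)) = Add(-27, -1557) = -1584)
Add(u, Mul(222, 437)) = Add(-1584, Mul(222, 437)) = Add(-1584, 97014) = 95430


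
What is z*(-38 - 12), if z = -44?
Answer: 2200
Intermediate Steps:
z*(-38 - 12) = -44*(-38 - 12) = -44*(-50) = 2200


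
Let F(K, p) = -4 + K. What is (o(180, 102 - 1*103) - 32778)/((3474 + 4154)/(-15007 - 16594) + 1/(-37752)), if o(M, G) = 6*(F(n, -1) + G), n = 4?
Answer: 39111343210368/288003857 ≈ 1.3580e+5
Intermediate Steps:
o(M, G) = 6*G (o(M, G) = 6*((-4 + 4) + G) = 6*(0 + G) = 6*G)
(o(180, 102 - 1*103) - 32778)/((3474 + 4154)/(-15007 - 16594) + 1/(-37752)) = (6*(102 - 1*103) - 32778)/((3474 + 4154)/(-15007 - 16594) + 1/(-37752)) = (6*(102 - 103) - 32778)/(7628/(-31601) - 1/37752) = (6*(-1) - 32778)/(7628*(-1/31601) - 1/37752) = (-6 - 32778)/(-7628/31601 - 1/37752) = -32784/(-288003857/1193000952) = -32784*(-1193000952/288003857) = 39111343210368/288003857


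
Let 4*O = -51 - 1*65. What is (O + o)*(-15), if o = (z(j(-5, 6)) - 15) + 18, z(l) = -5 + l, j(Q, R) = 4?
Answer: 405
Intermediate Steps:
O = -29 (O = (-51 - 1*65)/4 = (-51 - 65)/4 = (1/4)*(-116) = -29)
o = 2 (o = ((-5 + 4) - 15) + 18 = (-1 - 15) + 18 = -16 + 18 = 2)
(O + o)*(-15) = (-29 + 2)*(-15) = -27*(-15) = 405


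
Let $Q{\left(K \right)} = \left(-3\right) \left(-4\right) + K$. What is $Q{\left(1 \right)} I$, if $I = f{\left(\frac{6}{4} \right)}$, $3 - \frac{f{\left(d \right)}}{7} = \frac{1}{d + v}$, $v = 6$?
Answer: $\frac{3913}{15} \approx 260.87$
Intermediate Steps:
$f{\left(d \right)} = 21 - \frac{7}{6 + d}$ ($f{\left(d \right)} = 21 - \frac{7}{d + 6} = 21 - \frac{7}{6 + d}$)
$I = \frac{301}{15}$ ($I = \frac{7 \left(17 + 3 \cdot \frac{6}{4}\right)}{6 + \frac{6}{4}} = \frac{7 \left(17 + 3 \cdot 6 \cdot \frac{1}{4}\right)}{6 + 6 \cdot \frac{1}{4}} = \frac{7 \left(17 + 3 \cdot \frac{3}{2}\right)}{6 + \frac{3}{2}} = \frac{7 \left(17 + \frac{9}{2}\right)}{\frac{15}{2}} = 7 \cdot \frac{2}{15} \cdot \frac{43}{2} = \frac{301}{15} \approx 20.067$)
$Q{\left(K \right)} = 12 + K$
$Q{\left(1 \right)} I = \left(12 + 1\right) \frac{301}{15} = 13 \cdot \frac{301}{15} = \frac{3913}{15}$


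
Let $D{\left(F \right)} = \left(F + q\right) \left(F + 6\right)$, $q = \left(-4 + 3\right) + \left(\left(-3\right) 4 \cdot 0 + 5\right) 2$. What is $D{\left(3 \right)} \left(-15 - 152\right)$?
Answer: $-18036$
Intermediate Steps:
$q = 9$ ($q = -1 + \left(\left(-12\right) 0 + 5\right) 2 = -1 + \left(0 + 5\right) 2 = -1 + 5 \cdot 2 = -1 + 10 = 9$)
$D{\left(F \right)} = \left(6 + F\right) \left(9 + F\right)$ ($D{\left(F \right)} = \left(F + 9\right) \left(F + 6\right) = \left(9 + F\right) \left(6 + F\right) = \left(6 + F\right) \left(9 + F\right)$)
$D{\left(3 \right)} \left(-15 - 152\right) = \left(54 + 3^{2} + 15 \cdot 3\right) \left(-15 - 152\right) = \left(54 + 9 + 45\right) \left(-167\right) = 108 \left(-167\right) = -18036$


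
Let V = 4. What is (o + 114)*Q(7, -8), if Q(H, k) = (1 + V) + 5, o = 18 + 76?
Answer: 2080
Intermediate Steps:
o = 94
Q(H, k) = 10 (Q(H, k) = (1 + 4) + 5 = 5 + 5 = 10)
(o + 114)*Q(7, -8) = (94 + 114)*10 = 208*10 = 2080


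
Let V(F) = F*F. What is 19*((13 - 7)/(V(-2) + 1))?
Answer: 114/5 ≈ 22.800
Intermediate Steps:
V(F) = F**2
19*((13 - 7)/(V(-2) + 1)) = 19*((13 - 7)/((-2)**2 + 1)) = 19*(6/(4 + 1)) = 19*(6/5) = 114/5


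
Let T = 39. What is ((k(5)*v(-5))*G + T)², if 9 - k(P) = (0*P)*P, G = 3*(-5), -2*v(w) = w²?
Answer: 11923209/4 ≈ 2.9808e+6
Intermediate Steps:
v(w) = -w²/2
G = -15
k(P) = 9 (k(P) = 9 - 0*P*P = 9 - 0*P = 9 - 1*0 = 9 + 0 = 9)
((k(5)*v(-5))*G + T)² = ((9*(-½*(-5)²))*(-15) + 39)² = ((9*(-½*25))*(-15) + 39)² = ((9*(-25/2))*(-15) + 39)² = (-225/2*(-15) + 39)² = (3375/2 + 39)² = (3453/2)² = 11923209/4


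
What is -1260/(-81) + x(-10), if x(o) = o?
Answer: 50/9 ≈ 5.5556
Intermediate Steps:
-1260/(-81) + x(-10) = -1260/(-81) - 10 = -1260*(-1)/81 - 10 = -84*(-5/27) - 10 = 140/9 - 10 = 50/9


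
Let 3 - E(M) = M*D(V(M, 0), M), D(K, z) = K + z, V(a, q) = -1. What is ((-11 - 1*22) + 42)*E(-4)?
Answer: -153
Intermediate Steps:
E(M) = 3 - M*(-1 + M)
((-11 - 1*22) + 42)*E(-4) = ((-11 - 1*22) + 42)*(3 - 1*(-4)*(-1 - 4)) = ((-11 - 22) + 42)*(3 - 1*(-4)*(-5)) = (-33 + 42)*(3 - 20) = 9*(-17) = -153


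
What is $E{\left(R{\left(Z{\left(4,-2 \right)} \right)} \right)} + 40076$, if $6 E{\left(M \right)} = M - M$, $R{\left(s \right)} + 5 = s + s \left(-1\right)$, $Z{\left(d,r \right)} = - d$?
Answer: $40076$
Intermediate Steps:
$R{\left(s \right)} = -5$ ($R{\left(s \right)} = -5 + \left(s + s \left(-1\right)\right) = -5 + \left(s - s\right) = -5 + 0 = -5$)
$E{\left(M \right)} = 0$ ($E{\left(M \right)} = \frac{M - M}{6} = \frac{1}{6} \cdot 0 = 0$)
$E{\left(R{\left(Z{\left(4,-2 \right)} \right)} \right)} + 40076 = 0 + 40076 = 40076$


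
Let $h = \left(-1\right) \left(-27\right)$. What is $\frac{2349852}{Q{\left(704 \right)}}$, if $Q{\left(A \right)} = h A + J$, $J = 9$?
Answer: $\frac{783284}{6339} \approx 123.57$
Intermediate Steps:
$h = 27$
$Q{\left(A \right)} = 9 + 27 A$ ($Q{\left(A \right)} = 27 A + 9 = 9 + 27 A$)
$\frac{2349852}{Q{\left(704 \right)}} = \frac{2349852}{9 + 27 \cdot 704} = \frac{2349852}{9 + 19008} = \frac{2349852}{19017} = 2349852 \cdot \frac{1}{19017} = \frac{783284}{6339}$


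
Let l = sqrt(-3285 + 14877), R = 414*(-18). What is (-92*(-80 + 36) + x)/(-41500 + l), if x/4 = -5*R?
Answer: -794144000/215279801 - 114816*sqrt(322)/215279801 ≈ -3.6985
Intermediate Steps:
R = -7452
l = 6*sqrt(322) (l = sqrt(11592) = 6*sqrt(322) ≈ 107.67)
x = 149040 (x = 4*(-5*(-7452)) = 4*37260 = 149040)
(-92*(-80 + 36) + x)/(-41500 + l) = (-92*(-80 + 36) + 149040)/(-41500 + 6*sqrt(322)) = (-92*(-44) + 149040)/(-41500 + 6*sqrt(322)) = (4048 + 149040)/(-41500 + 6*sqrt(322)) = 153088/(-41500 + 6*sqrt(322))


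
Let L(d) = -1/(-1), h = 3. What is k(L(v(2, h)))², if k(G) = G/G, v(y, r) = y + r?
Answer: 1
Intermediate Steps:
v(y, r) = r + y
L(d) = 1 (L(d) = -(-1) = -1*(-1) = 1)
k(G) = 1
k(L(v(2, h)))² = 1² = 1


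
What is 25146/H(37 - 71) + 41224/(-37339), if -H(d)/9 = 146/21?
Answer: -1098423595/2725747 ≈ -402.98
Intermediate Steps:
H(d) = -438/7 (H(d) = -1314/21 = -9*146/21 = -438/7)
25146/H(37 - 71) + 41224/(-37339) = 25146/(-438/7) + 41224/(-37339) = 25146*(-7/438) + 41224*(-1/37339) = -29337/73 - 41224/37339 = -1098423595/2725747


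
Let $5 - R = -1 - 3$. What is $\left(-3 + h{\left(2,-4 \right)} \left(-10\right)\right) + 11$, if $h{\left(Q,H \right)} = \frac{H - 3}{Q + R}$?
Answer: $\frac{158}{11} \approx 14.364$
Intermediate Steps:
$R = 9$ ($R = 5 - \left(-1 - 3\right) = 5 - -4 = 5 + 4 = 9$)
$h{\left(Q,H \right)} = \frac{-3 + H}{9 + Q}$ ($h{\left(Q,H \right)} = \frac{H - 3}{Q + 9} = \frac{-3 + H}{9 + Q}$)
$\left(-3 + h{\left(2,-4 \right)} \left(-10\right)\right) + 11 = \left(-3 + \frac{-3 - 4}{9 + 2} \left(-10\right)\right) + 11 = \left(-3 + \frac{1}{11} \left(-7\right) \left(-10\right)\right) + 11 = \left(-3 - - \frac{70}{11}\right) + 11 = \left(-3 + \frac{70}{11}\right) + 11 = \frac{37}{11} + 11 = \frac{158}{11}$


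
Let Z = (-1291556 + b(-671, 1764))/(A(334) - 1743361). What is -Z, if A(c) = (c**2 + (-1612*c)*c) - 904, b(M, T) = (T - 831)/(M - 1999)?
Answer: -1149485151/161500273090 ≈ -0.0071175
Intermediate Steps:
b(M, T) = (-831 + T)/(-1999 + M)
A(c) = -904 - 1611*c**2 (A(c) = (c**2 - 1612*c**2) - 904 = -1611*c**2 - 904 = -904 - 1611*c**2)
Z = 1149485151/161500273090 (Z = (-1291556 + (-831 + 1764)/(-1999 - 671))/((-904 - 1611*334**2) - 1743361) = (-1291556 + 933/(-2670))/((-904 - 1611*111556) - 1743361) = (-1291556 - 1/2670*933)/((-904 - 179716716) - 1743361) = (-1291556 - 311/890)/(-179717620 - 1743361) = -1149485151/890/(-181460981) = -1149485151/890*(-1/181460981) = 1149485151/161500273090 ≈ 0.0071175)
-Z = -1*1149485151/161500273090 = -1149485151/161500273090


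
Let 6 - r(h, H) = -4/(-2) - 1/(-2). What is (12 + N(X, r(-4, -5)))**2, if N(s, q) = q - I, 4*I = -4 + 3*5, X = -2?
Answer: 2601/16 ≈ 162.56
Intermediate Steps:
I = 11/4 (I = (-4 + 3*5)/4 = (-4 + 15)/4 = (1/4)*11 = 11/4 ≈ 2.7500)
r(h, H) = 7/2 (r(h, H) = 6 - (-4/(-2) - 1/(-2)) = 6 - (-4*(-1/2) - 1*(-1/2)) = 6 - (2 + 1/2) = 6 - 1*5/2 = 6 - 5/2 = 7/2)
N(s, q) = -11/4 + q (N(s, q) = q - 1*11/4 = q - 11/4 = -11/4 + q)
(12 + N(X, r(-4, -5)))**2 = (12 + (-11/4 + 7/2))**2 = (12 + 3/4)**2 = (51/4)**2 = 2601/16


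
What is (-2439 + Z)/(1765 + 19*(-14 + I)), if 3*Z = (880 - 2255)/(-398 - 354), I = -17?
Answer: -5501009/2653056 ≈ -2.0735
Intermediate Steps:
Z = 1375/2256 (Z = ((880 - 2255)/(-398 - 354))/3 = (-1375/(-752))/3 = (-1375*(-1/752))/3 = (⅓)*(1375/752) = 1375/2256 ≈ 0.60949)
(-2439 + Z)/(1765 + 19*(-14 + I)) = (-2439 + 1375/2256)/(1765 + 19*(-14 - 17)) = -5501009/(2256*(1765 + 19*(-31))) = -5501009/(2256*(1765 - 589)) = -5501009/2256/1176 = -5501009/2256*1/1176 = -5501009/2653056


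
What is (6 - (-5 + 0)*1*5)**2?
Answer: 961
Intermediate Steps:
(6 - (-5 + 0)*1*5)**2 = (6 - (-5*1)*5)**2 = (6 - (-5)*5)**2 = (6 - 1*(-25))**2 = (6 + 25)**2 = 31**2 = 961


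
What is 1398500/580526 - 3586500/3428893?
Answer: 1356625180750/995280768859 ≈ 1.3631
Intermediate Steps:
1398500/580526 - 3586500/3428893 = 1398500*(1/580526) - 3586500*1/3428893 = 699250/290263 - 3586500/3428893 = 1356625180750/995280768859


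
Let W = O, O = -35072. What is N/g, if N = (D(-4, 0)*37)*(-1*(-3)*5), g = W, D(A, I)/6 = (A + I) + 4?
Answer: 0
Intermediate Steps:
D(A, I) = 24 + 6*A + 6*I (D(A, I) = 6*((A + I) + 4) = 6*(4 + A + I) = 24 + 6*A + 6*I)
W = -35072
g = -35072
N = 0 (N = ((24 + 6*(-4) + 6*0)*37)*(-1*(-3)*5) = ((24 - 24 + 0)*37)*(3*5) = (0*37)*15 = 0*15 = 0)
N/g = 0/(-35072) = 0*(-1/35072) = 0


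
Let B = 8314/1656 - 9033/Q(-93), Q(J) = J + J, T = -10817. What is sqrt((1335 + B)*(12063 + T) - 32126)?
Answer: sqrt(31076513034214)/4278 ≈ 1303.1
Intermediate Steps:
Q(J) = 2*J
B = 1375421/25668 (B = 8314/1656 - 9033/(2*(-93)) = 8314*(1/1656) - 9033/(-186) = 4157/828 - 9033*(-1/186) = 4157/828 + 3011/62 = 1375421/25668 ≈ 53.585)
sqrt((1335 + B)*(12063 + T) - 32126) = sqrt((1335 + 1375421/25668)*(12063 - 10817) - 32126) = sqrt((35642201/25668)*1246 - 32126) = sqrt(22205091223/12834 - 32126) = sqrt(21792786139/12834) = sqrt(31076513034214)/4278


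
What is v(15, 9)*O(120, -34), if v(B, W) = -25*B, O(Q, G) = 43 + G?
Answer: -3375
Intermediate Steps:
v(15, 9)*O(120, -34) = (-25*15)*(43 - 34) = -375*9 = -3375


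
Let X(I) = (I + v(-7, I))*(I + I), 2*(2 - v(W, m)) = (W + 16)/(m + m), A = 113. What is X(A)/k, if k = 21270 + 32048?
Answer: 51971/106636 ≈ 0.48737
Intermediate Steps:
v(W, m) = 2 - (16 + W)/(4*m) (v(W, m) = 2 - (W + 16)/(2*(m + m)) = 2 - (16 + W)/(2*(2*m)) = 2 - (16 + W)*1/(2*m)/2 = 2 - (16 + W)/(4*m))
X(I) = 2*I*(I + (-9 + 8*I)/(4*I)) (X(I) = (I + (-16 - 1*(-7) + 8*I)/(4*I))*(I + I) = (I + (-16 + 7 + 8*I)/(4*I))*(2*I) = (I + (-9 + 8*I)/(4*I))*(2*I) = 2*I*(I + (-9 + 8*I)/(4*I)))
k = 53318
X(A)/k = (-9/2 + 2*113**2 + 4*113)/53318 = (-9/2 + 2*12769 + 452)*(1/53318) = (-9/2 + 25538 + 452)*(1/53318) = (51971/2)*(1/53318) = 51971/106636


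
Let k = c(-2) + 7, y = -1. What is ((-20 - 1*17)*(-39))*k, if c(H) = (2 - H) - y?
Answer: 17316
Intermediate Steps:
c(H) = 3 - H (c(H) = (2 - H) - 1*(-1) = (2 - H) + 1 = 3 - H)
k = 12 (k = (3 - 1*(-2)) + 7 = (3 + 2) + 7 = 5 + 7 = 12)
((-20 - 1*17)*(-39))*k = ((-20 - 1*17)*(-39))*12 = ((-20 - 17)*(-39))*12 = -37*(-39)*12 = 1443*12 = 17316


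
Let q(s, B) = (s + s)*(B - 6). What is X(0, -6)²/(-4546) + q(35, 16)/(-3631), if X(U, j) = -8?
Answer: -1707292/8253263 ≈ -0.20686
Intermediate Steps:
q(s, B) = 2*s*(-6 + B) (q(s, B) = (2*s)*(-6 + B) = 2*s*(-6 + B))
X(0, -6)²/(-4546) + q(35, 16)/(-3631) = (-8)²/(-4546) + (2*35*(-6 + 16))/(-3631) = 64*(-1/4546) + (2*35*10)*(-1/3631) = -32/2273 + 700*(-1/3631) = -32/2273 - 700/3631 = -1707292/8253263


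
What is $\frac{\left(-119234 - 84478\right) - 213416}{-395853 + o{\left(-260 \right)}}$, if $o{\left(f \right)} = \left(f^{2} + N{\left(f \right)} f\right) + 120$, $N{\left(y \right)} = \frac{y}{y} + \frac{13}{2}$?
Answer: $\frac{417128}{330083} \approx 1.2637$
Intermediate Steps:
$N{\left(y \right)} = \frac{15}{2}$ ($N{\left(y \right)} = 1 + 13 \cdot \frac{1}{2} = 1 + \frac{13}{2} = \frac{15}{2}$)
$o{\left(f \right)} = 120 + f^{2} + \frac{15 f}{2}$ ($o{\left(f \right)} = \left(f^{2} + \frac{15 f}{2}\right) + 120 = 120 + f^{2} + \frac{15 f}{2}$)
$\frac{\left(-119234 - 84478\right) - 213416}{-395853 + o{\left(-260 \right)}} = \frac{\left(-119234 - 84478\right) - 213416}{-395853 + \left(120 + \left(-260\right)^{2} + \frac{15}{2} \left(-260\right)\right)} = \frac{\left(-119234 - 84478\right) - 213416}{-395853 + \left(120 + 67600 - 1950\right)} = \frac{-203712 - 213416}{-395853 + 65770} = - \frac{417128}{-330083} = \left(-417128\right) \left(- \frac{1}{330083}\right) = \frac{417128}{330083}$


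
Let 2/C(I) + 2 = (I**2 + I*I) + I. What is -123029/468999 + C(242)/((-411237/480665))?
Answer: -329920915402163/1257596436179988 ≈ -0.26234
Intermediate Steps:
C(I) = 2/(-2 + I + 2*I**2) (C(I) = 2/(-2 + ((I**2 + I*I) + I)) = 2/(-2 + ((I**2 + I**2) + I)) = 2/(-2 + (2*I**2 + I)) = 2/(-2 + (I + 2*I**2)) = 2/(-2 + I + 2*I**2))
-123029/468999 + C(242)/((-411237/480665)) = -123029/468999 + (2/(-2 + 242 + 2*242**2))/((-411237/480665)) = -123029*1/468999 + (2/(-2 + 242 + 2*58564))/((-411237*1/480665)) = -123029/468999 + (2/(-2 + 242 + 117128))/(-411237/480665) = -123029/468999 + (2/117368)*(-480665/411237) = -123029/468999 + (2*(1/117368))*(-480665/411237) = -123029/468999 + (1/58684)*(-480665/411237) = -123029/468999 - 480665/24133032108 = -329920915402163/1257596436179988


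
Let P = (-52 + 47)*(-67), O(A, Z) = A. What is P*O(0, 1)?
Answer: 0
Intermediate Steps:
P = 335 (P = -5*(-67) = 335)
P*O(0, 1) = 335*0 = 0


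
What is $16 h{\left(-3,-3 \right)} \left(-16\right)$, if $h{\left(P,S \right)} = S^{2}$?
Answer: $-2304$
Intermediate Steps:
$16 h{\left(-3,-3 \right)} \left(-16\right) = 16 \left(-3\right)^{2} \left(-16\right) = 16 \cdot 9 \left(-16\right) = 144 \left(-16\right) = -2304$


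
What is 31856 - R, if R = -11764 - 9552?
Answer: 53172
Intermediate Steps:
R = -21316
31856 - R = 31856 - 1*(-21316) = 31856 + 21316 = 53172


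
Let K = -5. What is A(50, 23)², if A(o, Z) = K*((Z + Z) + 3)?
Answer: 60025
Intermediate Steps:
A(o, Z) = -15 - 10*Z (A(o, Z) = -5*((Z + Z) + 3) = -5*(2*Z + 3) = -5*(3 + 2*Z) = -15 - 10*Z)
A(50, 23)² = (-15 - 10*23)² = (-15 - 230)² = (-245)² = 60025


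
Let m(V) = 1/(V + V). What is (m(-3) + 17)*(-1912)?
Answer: -96556/3 ≈ -32185.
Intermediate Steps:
m(V) = 1/(2*V)
(m(-3) + 17)*(-1912) = ((½)/(-3) + 17)*(-1912) = ((½)*(-⅓) + 17)*(-1912) = (-⅙ + 17)*(-1912) = (101/6)*(-1912) = -96556/3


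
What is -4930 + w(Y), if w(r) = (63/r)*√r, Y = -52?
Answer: -4930 - 63*I*√13/26 ≈ -4930.0 - 8.7365*I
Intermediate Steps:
w(r) = 63/√r
-4930 + w(Y) = -4930 + 63/√(-52) = -4930 + 63*(-I*√13/26) = -4930 - 63*I*√13/26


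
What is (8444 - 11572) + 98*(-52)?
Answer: -8224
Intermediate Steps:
(8444 - 11572) + 98*(-52) = -3128 - 5096 = -8224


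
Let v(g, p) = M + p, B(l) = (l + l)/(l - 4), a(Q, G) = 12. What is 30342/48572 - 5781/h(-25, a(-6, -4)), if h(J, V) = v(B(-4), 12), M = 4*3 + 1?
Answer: -140018091/607150 ≈ -230.62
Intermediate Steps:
M = 13 (M = 12 + 1 = 13)
B(l) = 2*l/(-4 + l) (B(l) = (2*l)/(-4 + l) = 2*l/(-4 + l))
v(g, p) = 13 + p
h(J, V) = 25 (h(J, V) = 13 + 12 = 25)
30342/48572 - 5781/h(-25, a(-6, -4)) = 30342/48572 - 5781/25 = 30342*(1/48572) - 5781*1/25 = 15171/24286 - 5781/25 = -140018091/607150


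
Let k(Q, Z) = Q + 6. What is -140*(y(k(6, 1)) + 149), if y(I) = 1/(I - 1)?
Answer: -229600/11 ≈ -20873.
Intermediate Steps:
k(Q, Z) = 6 + Q
y(I) = 1/(-1 + I)
-140*(y(k(6, 1)) + 149) = -140*(1/(-1 + (6 + 6)) + 149) = -140*(1/(-1 + 12) + 149) = -140*(1/11 + 149) = -140*1640/11 = -229600/11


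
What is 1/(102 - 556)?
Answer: -1/454 ≈ -0.0022026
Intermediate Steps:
1/(102 - 556) = 1/(-454) = -1/454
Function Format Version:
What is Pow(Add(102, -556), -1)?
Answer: Rational(-1, 454) ≈ -0.0022026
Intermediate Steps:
Pow(Add(102, -556), -1) = Pow(-454, -1) = Rational(-1, 454)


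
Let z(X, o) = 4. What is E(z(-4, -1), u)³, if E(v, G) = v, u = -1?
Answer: 64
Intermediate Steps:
E(z(-4, -1), u)³ = 4³ = 64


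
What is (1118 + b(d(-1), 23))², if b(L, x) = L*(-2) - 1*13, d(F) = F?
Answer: 1225449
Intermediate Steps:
b(L, x) = -13 - 2*L (b(L, x) = -2*L - 13 = -13 - 2*L)
(1118 + b(d(-1), 23))² = (1118 + (-13 - 2*(-1)))² = (1118 + (-13 + 2))² = (1118 - 11)² = 1107² = 1225449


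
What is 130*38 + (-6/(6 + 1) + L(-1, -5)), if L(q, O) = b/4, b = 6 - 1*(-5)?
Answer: 138373/28 ≈ 4941.9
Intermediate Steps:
b = 11 (b = 6 + 5 = 11)
L(q, O) = 11/4
130*38 + (-6/(6 + 1) + L(-1, -5)) = 130*38 + (-6/(6 + 1) + 11/4) = 4940 + (-6/7 + 11/4) = 4940 + 53/28 = 138373/28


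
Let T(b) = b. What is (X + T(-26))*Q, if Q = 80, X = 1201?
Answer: 94000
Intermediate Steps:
(X + T(-26))*Q = (1201 - 26)*80 = 1175*80 = 94000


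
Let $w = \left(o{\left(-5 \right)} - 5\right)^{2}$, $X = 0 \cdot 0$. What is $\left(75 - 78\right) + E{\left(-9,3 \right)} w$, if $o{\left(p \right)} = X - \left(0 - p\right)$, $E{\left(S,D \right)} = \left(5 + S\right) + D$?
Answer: $-103$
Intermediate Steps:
$E{\left(S,D \right)} = 5 + D + S$
$X = 0$
$o{\left(p \right)} = p$ ($o{\left(p \right)} = 0 - \left(0 - p\right) = 0 - - p = 0 + p = p$)
$w = 100$ ($w = \left(-5 - 5\right)^{2} = \left(-10\right)^{2} = 100$)
$\left(75 - 78\right) + E{\left(-9,3 \right)} w = \left(75 - 78\right) + \left(5 + 3 - 9\right) 100 = -3 - 100 = -103$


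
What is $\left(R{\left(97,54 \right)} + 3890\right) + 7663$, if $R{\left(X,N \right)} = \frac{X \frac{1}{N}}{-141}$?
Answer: $\frac{87964445}{7614} \approx 11553.0$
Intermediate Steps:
$R{\left(X,N \right)} = - \frac{X}{141 N}$ ($R{\left(X,N \right)} = \frac{X}{N} \left(- \frac{1}{141}\right) = - \frac{X}{141 N}$)
$\left(R{\left(97,54 \right)} + 3890\right) + 7663 = \left(\left(- \frac{1}{141}\right) 97 \cdot \frac{1}{54} + 3890\right) + 7663 = \left(- \frac{97}{7614} + 3890\right) + 7663 = \frac{29618363}{7614} + 7663 = \frac{87964445}{7614}$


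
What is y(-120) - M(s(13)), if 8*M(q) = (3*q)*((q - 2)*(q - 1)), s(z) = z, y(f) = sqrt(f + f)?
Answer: -1287/2 + 4*I*sqrt(15) ≈ -643.5 + 15.492*I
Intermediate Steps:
y(f) = sqrt(2)*sqrt(f) (y(f) = sqrt(2*f) = sqrt(2)*sqrt(f))
M(q) = 3*q*(-1 + q)*(-2 + q)/8 (M(q) = ((3*q)*((q - 2)*(q - 1)))/8 = ((3*q)*((-2 + q)*(-1 + q)))/8 = ((3*q)*((-1 + q)*(-2 + q)))/8 = (3*q*(-1 + q)*(-2 + q))/8 = 3*q*(-1 + q)*(-2 + q)/8)
y(-120) - M(s(13)) = sqrt(2)*sqrt(-120) - 3*13*(2 + 13**2 - 3*13)/8 = sqrt(2)*(2*I*sqrt(30)) - 3*13*(2 + 169 - 39)/8 = 4*I*sqrt(15) - 3*13*132/8 = 4*I*sqrt(15) - 1*1287/2 = 4*I*sqrt(15) - 1287/2 = -1287/2 + 4*I*sqrt(15)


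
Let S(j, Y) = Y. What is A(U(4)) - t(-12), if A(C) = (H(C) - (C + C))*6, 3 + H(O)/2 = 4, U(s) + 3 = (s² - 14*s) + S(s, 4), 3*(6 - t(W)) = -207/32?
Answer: 15099/32 ≈ 471.84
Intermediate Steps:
t(W) = 261/32 (t(W) = 6 - (-69)/32 = 6 - ⅓*(-207/32) = 6 + 69/32 = 261/32)
U(s) = 1 + s² - 14*s (U(s) = -3 + ((s² - 14*s) + 4) = -3 + (4 + s² - 14*s) = 1 + s² - 14*s)
H(O) = 2 (H(O) = -6 + 2*4 = -6 + 8 = 2)
A(C) = 12 - 12*C (A(C) = (2 - (C + C))*6 = (2 - 2*C)*6 = 12 - 12*C)
A(U(4)) - t(-12) = (12 - 12*(1 + 4² - 14*4)) - 1*261/32 = (12 - 12*(1 + 16 - 56)) - 261/32 = (12 - 12*(-39)) - 261/32 = (12 + 468) - 261/32 = 480 - 261/32 = 15099/32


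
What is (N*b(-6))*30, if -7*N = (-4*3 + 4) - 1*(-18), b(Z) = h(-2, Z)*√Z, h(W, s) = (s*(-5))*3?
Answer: -27000*I*√6/7 ≈ -9448.0*I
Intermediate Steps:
h(W, s) = -15*s (h(W, s) = -5*s*3 = -15*s)
b(Z) = -15*Z^(3/2) (b(Z) = (-15*Z)*√Z = -15*Z^(3/2))
N = -10/7 (N = -((-4*3 + 4) - 1*(-18))/7 = -((-12 + 4) + 18)/7 = -(-8 + 18)/7 = -⅐*10 = -10/7 ≈ -1.4286)
(N*b(-6))*30 = -(-150)*(-6)^(3/2)/7*30 = -(-150)*(-6*I*√6)/7*30 = -900*I*√6/7*30 = -27000*I*√6/7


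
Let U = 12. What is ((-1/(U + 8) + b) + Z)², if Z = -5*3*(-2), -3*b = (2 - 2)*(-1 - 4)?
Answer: 358801/400 ≈ 897.00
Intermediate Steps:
b = 0 (b = -(2 - 2)*(-1 - 4)/3 = -0*(-5) = -⅓*0 = 0)
Z = 30 (Z = -15*(-2) = 30)
((-1/(U + 8) + b) + Z)² = ((-1/(12 + 8) + 0) + 30)² = ((-1/20 + 0) + 30)² = (-1/20 + 30)² = (599/20)² = 358801/400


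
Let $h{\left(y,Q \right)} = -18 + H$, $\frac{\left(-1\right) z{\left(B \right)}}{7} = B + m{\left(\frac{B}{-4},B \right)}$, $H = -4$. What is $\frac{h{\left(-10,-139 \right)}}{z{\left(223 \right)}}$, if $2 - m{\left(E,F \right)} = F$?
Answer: $\frac{11}{7} \approx 1.5714$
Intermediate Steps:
$m{\left(E,F \right)} = 2 - F$
$z{\left(B \right)} = -14$ ($z{\left(B \right)} = - 7 \left(B - \left(-2 + B\right)\right) = \left(-7\right) 2 = -14$)
$h{\left(y,Q \right)} = -22$ ($h{\left(y,Q \right)} = -18 - 4 = -22$)
$\frac{h{\left(-10,-139 \right)}}{z{\left(223 \right)}} = - \frac{22}{-14} = \left(-22\right) \left(- \frac{1}{14}\right) = \frac{11}{7}$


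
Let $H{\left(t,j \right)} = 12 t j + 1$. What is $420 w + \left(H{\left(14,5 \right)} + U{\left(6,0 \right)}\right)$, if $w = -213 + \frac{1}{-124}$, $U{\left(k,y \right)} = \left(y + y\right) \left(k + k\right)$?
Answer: $- \frac{2747294}{31} \approx -88622.0$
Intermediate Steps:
$H{\left(t,j \right)} = 1 + 12 j t$ ($H{\left(t,j \right)} = 12 j t + 1 = 1 + 12 j t$)
$U{\left(k,y \right)} = 4 k y$ ($U{\left(k,y \right)} = 2 y 2 k = 4 k y$)
$w = - \frac{26413}{124}$ ($w = -213 - \frac{1}{124} = - \frac{26413}{124} \approx -213.01$)
$420 w + \left(H{\left(14,5 \right)} + U{\left(6,0 \right)}\right) = 420 \left(- \frac{26413}{124}\right) + \left(\left(1 + 12 \cdot 5 \cdot 14\right) + 4 \cdot 6 \cdot 0\right) = - \frac{2773365}{31} + \left(\left(1 + 840\right) + 0\right) = - \frac{2773365}{31} + \left(841 + 0\right) = - \frac{2773365}{31} + 841 = - \frac{2747294}{31}$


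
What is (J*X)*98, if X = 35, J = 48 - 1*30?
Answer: 61740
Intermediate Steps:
J = 18 (J = 48 - 30 = 18)
(J*X)*98 = (18*35)*98 = 630*98 = 61740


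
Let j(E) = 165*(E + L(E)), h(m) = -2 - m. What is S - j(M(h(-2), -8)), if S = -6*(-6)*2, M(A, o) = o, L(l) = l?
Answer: 2712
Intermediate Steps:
j(E) = 330*E (j(E) = 165*(E + E) = 165*(2*E) = 330*E)
S = 72 (S = 36*2 = 72)
S - j(M(h(-2), -8)) = 72 - 330*(-8) = 72 - 1*(-2640) = 72 + 2640 = 2712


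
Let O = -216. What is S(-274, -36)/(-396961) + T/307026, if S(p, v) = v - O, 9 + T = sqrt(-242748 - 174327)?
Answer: -6537481/13541927554 + 5*I*sqrt(16683)/307026 ≈ -0.00048276 + 0.0021034*I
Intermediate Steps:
T = -9 + 5*I*sqrt(16683) (T = -9 + sqrt(-242748 - 174327) = -9 + sqrt(-417075) = -9 + 5*I*sqrt(16683) ≈ -9.0 + 645.81*I)
S(p, v) = 216 + v (S(p, v) = v - 1*(-216) = v + 216 = 216 + v)
S(-274, -36)/(-396961) + T/307026 = (216 - 36)/(-396961) + (-9 + 5*I*sqrt(16683))/307026 = 180*(-1/396961) + (-9 + 5*I*sqrt(16683))*(1/307026) = -180/396961 + (-1/34114 + 5*I*sqrt(16683)/307026) = -6537481/13541927554 + 5*I*sqrt(16683)/307026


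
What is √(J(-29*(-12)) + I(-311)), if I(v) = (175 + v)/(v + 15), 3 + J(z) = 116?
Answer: √155326/37 ≈ 10.652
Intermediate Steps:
J(z) = 113 (J(z) = -3 + 116 = 113)
I(v) = (175 + v)/(15 + v)
√(J(-29*(-12)) + I(-311)) = √(113 + (175 - 311)/(15 - 311)) = √(113 - 136/(-296)) = √(113 - 1/296*(-136)) = √(113 + 17/37) = √(4198/37) = √155326/37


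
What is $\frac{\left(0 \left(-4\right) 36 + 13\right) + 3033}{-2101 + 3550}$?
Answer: $\frac{3046}{1449} \approx 2.1021$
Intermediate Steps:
$\frac{\left(0 \left(-4\right) 36 + 13\right) + 3033}{-2101 + 3550} = \frac{\left(0 \cdot 36 + 13\right) + 3033}{1449} = \left(\left(0 + 13\right) + 3033\right) \frac{1}{1449} = \left(13 + 3033\right) \frac{1}{1449} = 3046 \cdot \frac{1}{1449} = \frac{3046}{1449}$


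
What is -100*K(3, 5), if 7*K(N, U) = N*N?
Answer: -900/7 ≈ -128.57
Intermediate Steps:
K(N, U) = N²/7 (K(N, U) = (N*N)/7 = N²/7)
-100*K(3, 5) = -100*3²/7 = -100*9/7 = -900/7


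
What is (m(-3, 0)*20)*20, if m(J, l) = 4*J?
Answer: -4800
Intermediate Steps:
(m(-3, 0)*20)*20 = ((4*(-3))*20)*20 = -12*20*20 = -240*20 = -4800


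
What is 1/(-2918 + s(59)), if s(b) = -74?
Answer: -1/2992 ≈ -0.00033422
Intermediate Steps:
1/(-2918 + s(59)) = 1/(-2918 - 74) = 1/(-2992) = -1/2992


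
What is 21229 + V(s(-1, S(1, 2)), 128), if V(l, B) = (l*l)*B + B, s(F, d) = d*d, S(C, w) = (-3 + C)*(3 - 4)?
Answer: 23405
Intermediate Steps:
S(C, w) = 3 - C (S(C, w) = (-3 + C)*(-1) = 3 - C)
s(F, d) = d**2
V(l, B) = B + B*l**2 (V(l, B) = l**2*B + B = B*l**2 + B = B + B*l**2)
21229 + V(s(-1, S(1, 2)), 128) = 21229 + 128*(1 + ((3 - 1*1)**2)**2) = 21229 + 128*(1 + ((3 - 1)**2)**2) = 21229 + 128*(1 + (2**2)**2) = 21229 + 128*(1 + 4**2) = 21229 + 128*(1 + 16) = 21229 + 128*17 = 21229 + 2176 = 23405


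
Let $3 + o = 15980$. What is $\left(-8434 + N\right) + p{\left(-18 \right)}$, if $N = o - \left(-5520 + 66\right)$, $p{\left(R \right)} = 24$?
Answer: $13021$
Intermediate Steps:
$o = 15977$ ($o = -3 + 15980 = 15977$)
$N = 21431$ ($N = 15977 - \left(-5520 + 66\right) = 15977 - -5454 = 15977 + 5454 = 21431$)
$\left(-8434 + N\right) + p{\left(-18 \right)} = \left(-8434 + 21431\right) + 24 = 12997 + 24 = 13021$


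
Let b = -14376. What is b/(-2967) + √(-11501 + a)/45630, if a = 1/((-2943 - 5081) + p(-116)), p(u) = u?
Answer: 4792/989 + I*√190512916935/185714100 ≈ 4.8453 + 0.0023503*I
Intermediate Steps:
a = -1/8140 (a = 1/((-2943 - 5081) - 116) = 1/(-8024 - 116) = 1/(-8140) = -1/8140 ≈ -0.00012285)
b/(-2967) + √(-11501 + a)/45630 = -14376/(-2967) + √(-11501 - 1/8140)/45630 = -14376*(-1/2967) + √(-93618141/8140)*(1/45630) = 4792/989 + (I*√190512916935/4070)*(1/45630) = 4792/989 + I*√190512916935/185714100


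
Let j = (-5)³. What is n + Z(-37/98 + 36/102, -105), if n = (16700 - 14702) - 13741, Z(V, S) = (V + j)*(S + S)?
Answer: 1726948/119 ≈ 14512.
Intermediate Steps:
j = -125
Z(V, S) = 2*S*(-125 + V) (Z(V, S) = (V - 125)*(S + S) = (-125 + V)*(2*S) = 2*S*(-125 + V))
n = -11743 (n = 1998 - 13741 = -11743)
n + Z(-37/98 + 36/102, -105) = -11743 + 2*(-105)*(-125 + (-37/98 + 36/102)) = -11743 + 2*(-105)*(-125 + (-37*1/98 + 36*(1/102))) = -11743 + 2*(-105)*(-125 + (-37/98 + 6/17)) = -11743 + 2*(-105)*(-125 - 41/1666) = -11743 + 2*(-105)*(-208291/1666) = -11743 + 3124365/119 = 1726948/119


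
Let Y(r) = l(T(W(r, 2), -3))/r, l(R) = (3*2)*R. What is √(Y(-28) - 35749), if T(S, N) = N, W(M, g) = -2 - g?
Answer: I*√7006678/14 ≈ 189.07*I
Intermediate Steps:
l(R) = 6*R
Y(r) = -18/r (Y(r) = (6*(-3))/r = -18/r)
√(Y(-28) - 35749) = √(-18/(-28) - 35749) = √(-18*(-1/28) - 35749) = √(9/14 - 35749) = √(-500477/14) = I*√7006678/14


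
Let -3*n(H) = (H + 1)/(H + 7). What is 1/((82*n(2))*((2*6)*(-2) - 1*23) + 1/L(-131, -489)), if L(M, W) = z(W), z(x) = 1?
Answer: 9/3863 ≈ 0.0023298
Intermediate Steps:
L(M, W) = 1
n(H) = -(1 + H)/(3*(7 + H)) (n(H) = -(H + 1)/(3*(H + 7)) = -(1 + H)/(3*(7 + H)))
1/((82*n(2))*((2*6)*(-2) - 1*23) + 1/L(-131, -489)) = 1/((82*((-1 - 1*2)/(3*(7 + 2))))*((2*6)*(-2) - 1*23) + 1/1) = 1/((82*((⅓)*(-1 - 2)/9))*(12*(-2) - 23) + 1) = 1/((82*((⅓)*(⅑)*(-3)))*(-24 - 23) + 1) = 1/((82*(-⅑))*(-47) + 1) = 1/(-82/9*(-47) + 1) = 1/(3854/9 + 1) = 1/(3863/9) = 9/3863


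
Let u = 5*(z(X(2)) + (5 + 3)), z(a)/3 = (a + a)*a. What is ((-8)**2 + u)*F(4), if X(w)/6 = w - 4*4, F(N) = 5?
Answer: 1058920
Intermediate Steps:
X(w) = -96 + 6*w (X(w) = 6*(w - 4*4) = 6*(w - 16) = 6*(-16 + w) = -96 + 6*w)
z(a) = 6*a**2 (z(a) = 3*((a + a)*a) = 3*((2*a)*a) = 3*(2*a**2) = 6*a**2)
u = 211720 (u = 5*(6*(-96 + 6*2)**2 + (5 + 3)) = 5*(6*(-96 + 12)**2 + 8) = 5*(6*(-84)**2 + 8) = 5*(6*7056 + 8) = 5*(42336 + 8) = 5*42344 = 211720)
((-8)**2 + u)*F(4) = ((-8)**2 + 211720)*5 = (64 + 211720)*5 = 211784*5 = 1058920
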